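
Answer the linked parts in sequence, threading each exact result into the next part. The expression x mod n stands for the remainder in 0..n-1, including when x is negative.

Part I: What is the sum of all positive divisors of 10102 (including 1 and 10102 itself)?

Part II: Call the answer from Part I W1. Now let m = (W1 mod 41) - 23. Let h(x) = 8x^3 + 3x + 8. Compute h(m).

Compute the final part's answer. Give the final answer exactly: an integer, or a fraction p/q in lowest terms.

532

Part I: 10102 = 2 * 5051; sigma = (1 + 2) * (1 + 5051) = 3 * 5052 = 15156; answer 15156
Part II: W1 = 15156; m = 4; 8*(4)^3 + 3*(4)^1 + 8 = (512) + (12) + (8) = 532; answer 532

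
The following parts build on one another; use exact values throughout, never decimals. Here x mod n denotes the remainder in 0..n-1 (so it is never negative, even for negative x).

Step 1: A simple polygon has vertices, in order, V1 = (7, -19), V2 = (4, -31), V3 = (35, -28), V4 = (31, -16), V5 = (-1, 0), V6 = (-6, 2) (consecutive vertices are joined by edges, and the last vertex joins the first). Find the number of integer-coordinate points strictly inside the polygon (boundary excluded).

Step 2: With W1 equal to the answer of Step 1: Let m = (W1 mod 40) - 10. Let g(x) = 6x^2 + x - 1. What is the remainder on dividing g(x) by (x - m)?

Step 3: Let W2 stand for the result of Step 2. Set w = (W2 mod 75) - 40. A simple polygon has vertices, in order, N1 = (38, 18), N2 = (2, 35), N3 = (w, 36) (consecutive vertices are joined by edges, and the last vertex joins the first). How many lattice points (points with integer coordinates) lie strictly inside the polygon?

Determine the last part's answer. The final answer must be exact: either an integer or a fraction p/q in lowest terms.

Step 1: cross terms: (7*-31 - 4*-19)=-141, (4*-28 - 35*-31)=973, (35*-16 - 31*-28)=308, (31*0 - -1*-16)=-16, (-1*2 - -6*0)=-2, (-6*-19 - 7*2)=100; twice the area = |1222| = 1222; area = 611; boundary points = 3 + 1 + 4 + 16 + 1 + 1 = 26; strictly interior points = area - boundary/2 + 1 = 599; answer 599
Step 2: W1 = 599; m = 29; remainder = value at the root: 6*(29)^2 + 1*(29)^1 - 1 = (5046) + (29) + (-1) = 5074; answer 5074
Step 3: W2 = 5074; w = 9; cross terms: (38*35 - 2*18)=1294, (2*36 - 9*35)=-243, (9*18 - 38*36)=-1206; twice the area = |-155| = 155; area = 155/2; boundary points = 1 + 1 + 1 = 3; strictly interior points = area - boundary/2 + 1 = 77; answer 77

77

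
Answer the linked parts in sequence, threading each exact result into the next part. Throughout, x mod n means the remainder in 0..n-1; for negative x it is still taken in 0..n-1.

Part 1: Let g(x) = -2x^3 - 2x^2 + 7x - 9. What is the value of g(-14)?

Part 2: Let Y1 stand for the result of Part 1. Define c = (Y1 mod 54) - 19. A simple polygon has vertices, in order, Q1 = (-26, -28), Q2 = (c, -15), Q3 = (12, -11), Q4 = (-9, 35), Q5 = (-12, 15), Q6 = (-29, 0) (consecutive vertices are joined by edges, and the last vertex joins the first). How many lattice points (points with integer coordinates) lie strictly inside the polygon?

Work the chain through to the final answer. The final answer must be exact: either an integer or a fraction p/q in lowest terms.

Part 1: -2*(-14)^3 - 2*(-14)^2 + 7*(-14)^1 - 9 = (5488) + (-392) + (-98) + (-9) = 4989; answer 4989
Part 2: Y1 = 4989; c = 2; cross terms: (-26*-15 - 2*-28)=446, (2*-11 - 12*-15)=158, (12*35 - -9*-11)=321, (-9*15 - -12*35)=285, (-12*0 - -29*15)=435, (-29*-28 - -26*0)=812; twice the area = |2457| = 2457; area = 2457/2; boundary points = 1 + 2 + 1 + 1 + 1 + 1 = 7; strictly interior points = area - boundary/2 + 1 = 1226; answer 1226

1226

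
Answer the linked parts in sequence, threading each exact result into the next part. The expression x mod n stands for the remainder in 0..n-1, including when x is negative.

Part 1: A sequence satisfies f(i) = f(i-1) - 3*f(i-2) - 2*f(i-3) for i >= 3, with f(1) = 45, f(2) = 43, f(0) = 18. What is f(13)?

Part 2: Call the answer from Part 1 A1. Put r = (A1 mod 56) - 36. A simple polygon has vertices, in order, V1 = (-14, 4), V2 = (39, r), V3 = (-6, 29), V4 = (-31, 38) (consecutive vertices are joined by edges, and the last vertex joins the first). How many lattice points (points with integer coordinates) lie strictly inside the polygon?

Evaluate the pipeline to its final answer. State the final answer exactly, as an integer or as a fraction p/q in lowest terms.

1158

Part 1: f(3) = 1*(43) - 3*(45) - 2*(18) = -128; iterating: f(3)=-128, f(4)=-347, f(5)=-49, f(6)=1248, f(7)=2089, f(8)=-1557, f(9)=-10320, f(10)=-9827, f(11)=24247, f(12)=74368, f(13)=21281; answer 21281
Part 2: A1 = 21281; r = -35; cross terms: (-14*-35 - 39*4)=334, (39*29 - -6*-35)=921, (-6*38 - -31*29)=671, (-31*4 - -14*38)=408; twice the area = |2334| = 2334; area = 1167; boundary points = 1 + 1 + 1 + 17 = 20; strictly interior points = area - boundary/2 + 1 = 1158; answer 1158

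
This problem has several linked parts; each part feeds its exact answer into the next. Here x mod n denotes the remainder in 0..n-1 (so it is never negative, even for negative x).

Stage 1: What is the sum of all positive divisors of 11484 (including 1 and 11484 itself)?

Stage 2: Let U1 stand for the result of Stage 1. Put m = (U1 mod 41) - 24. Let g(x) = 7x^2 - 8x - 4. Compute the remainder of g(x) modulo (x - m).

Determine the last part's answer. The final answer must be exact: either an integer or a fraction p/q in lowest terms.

Stage 1: 11484 = 2^2 * 3^2 * 11 * 29; sigma = (1 + 2 + 4) * (1 + 3 + 9) * (1 + 11) * (1 + 29) = 7 * 13 * 12 * 30 = 32760; answer 32760
Stage 2: U1 = 32760; m = -23; remainder = value at the root: 7*(-23)^2 - 8*(-23)^1 - 4 = (3703) + (184) + (-4) = 3883; answer 3883

3883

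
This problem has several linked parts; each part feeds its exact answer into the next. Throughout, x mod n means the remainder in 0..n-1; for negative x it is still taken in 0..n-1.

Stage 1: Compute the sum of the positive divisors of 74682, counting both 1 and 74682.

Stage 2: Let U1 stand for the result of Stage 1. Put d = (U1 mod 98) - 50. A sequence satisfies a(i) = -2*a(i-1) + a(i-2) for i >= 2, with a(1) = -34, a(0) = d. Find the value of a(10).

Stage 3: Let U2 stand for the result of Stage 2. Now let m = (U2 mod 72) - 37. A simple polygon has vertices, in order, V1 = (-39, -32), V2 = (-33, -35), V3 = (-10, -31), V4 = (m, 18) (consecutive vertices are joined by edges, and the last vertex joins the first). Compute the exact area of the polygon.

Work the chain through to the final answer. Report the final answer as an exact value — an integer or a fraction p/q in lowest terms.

1471/2

Stage 1: 74682 = 2 * 3^4 * 461; sigma = (1 + 2) * (1 + 3 + 9 + 27 + 81) * (1 + 461) = 3 * 121 * 462 = 167706; answer 167706
Stage 2: U1 = 167706; d = -22; a(2) = -2*(-34) + 1*(-22) = 46; iterating: a(2)=46, a(3)=-126, a(4)=298, a(5)=-722, a(6)=1742, a(7)=-4206, a(8)=10154, a(9)=-24514, a(10)=59182; answer 59182
Stage 3: U2 = 59182; m = 33; cross terms: (-39*-35 - -33*-32)=309, (-33*-31 - -10*-35)=673, (-10*18 - 33*-31)=843, (33*-32 - -39*18)=-354; twice the area = |1471| = 1471; area = 1471/2; answer 1471/2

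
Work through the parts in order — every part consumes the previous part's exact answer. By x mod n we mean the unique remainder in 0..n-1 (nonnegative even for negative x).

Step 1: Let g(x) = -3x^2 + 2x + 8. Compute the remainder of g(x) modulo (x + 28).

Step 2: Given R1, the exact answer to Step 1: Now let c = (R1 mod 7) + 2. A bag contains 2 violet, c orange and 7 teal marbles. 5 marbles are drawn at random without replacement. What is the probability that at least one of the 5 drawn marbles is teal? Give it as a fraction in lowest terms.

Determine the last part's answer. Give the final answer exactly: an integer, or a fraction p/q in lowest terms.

791/792

Step 1: remainder = value at the root: -3*(-28)^2 + 2*(-28)^1 + 8 = (-2352) + (-56) + (8) = -2400; answer -2400
Step 2: R1 = -2400; c = 3; total draws C(12,5) = 792; complement C(5,5) = 1; favorable 792 - 1 = 791; P = 791/792; answer 791/792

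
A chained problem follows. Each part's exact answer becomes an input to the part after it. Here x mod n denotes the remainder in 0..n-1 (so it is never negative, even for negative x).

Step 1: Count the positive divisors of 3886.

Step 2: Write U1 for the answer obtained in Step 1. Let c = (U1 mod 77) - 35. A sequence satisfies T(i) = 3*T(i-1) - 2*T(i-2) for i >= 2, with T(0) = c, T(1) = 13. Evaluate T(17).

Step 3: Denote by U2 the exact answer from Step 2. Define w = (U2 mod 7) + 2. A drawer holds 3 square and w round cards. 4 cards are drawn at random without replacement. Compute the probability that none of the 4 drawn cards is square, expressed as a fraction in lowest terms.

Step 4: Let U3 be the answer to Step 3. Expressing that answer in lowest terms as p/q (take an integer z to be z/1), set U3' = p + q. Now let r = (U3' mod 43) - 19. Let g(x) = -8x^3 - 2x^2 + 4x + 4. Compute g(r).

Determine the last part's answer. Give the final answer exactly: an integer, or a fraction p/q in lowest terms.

-39810

Step 1: 3886 = 2 * 29 * 67; number of divisors = (1+1) * (1+1) * (1+1) = 8; answer 8
Step 2: U1 = 8; c = -27; T(2) = 3*(13) - 2*(-27) = 93; iterating: T(2)=93, T(3)=253, T(4)=573, T(5)=1213, T(6)=2493, T(7)=5053, T(8)=10173, T(9)=20413, T(10)=40893, T(11)=81853, T(12)=163773, T(13)=327613, T(14)=655293, T(15)=1310653, T(16)=2621373, T(17)=5242813; answer 5242813
Step 3: U2 = 5242813; w = 4; total draws C(7,4) = 35; favorable C(4,4) = 1; P = 1/35; answer 1/35
Step 4: U3 = 1/35; threaded value p + q = 36; r = 17; -8*(17)^3 - 2*(17)^2 + 4*(17)^1 + 4 = (-39304) + (-578) + (68) + (4) = -39810; answer -39810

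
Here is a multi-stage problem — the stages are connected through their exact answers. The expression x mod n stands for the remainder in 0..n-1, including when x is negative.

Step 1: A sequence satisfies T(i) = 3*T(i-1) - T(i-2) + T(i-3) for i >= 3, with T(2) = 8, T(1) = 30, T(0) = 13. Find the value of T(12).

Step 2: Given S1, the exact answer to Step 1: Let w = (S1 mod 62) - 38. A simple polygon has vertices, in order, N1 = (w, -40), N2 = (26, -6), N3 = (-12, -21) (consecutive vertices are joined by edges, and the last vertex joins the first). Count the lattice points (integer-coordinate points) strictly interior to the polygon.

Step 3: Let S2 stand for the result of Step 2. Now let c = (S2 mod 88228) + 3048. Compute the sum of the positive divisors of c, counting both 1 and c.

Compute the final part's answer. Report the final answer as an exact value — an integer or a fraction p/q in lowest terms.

Step 1: T(3) = 3*(8) - 1*(30) + 1*(13) = 7; iterating: T(3)=7, T(4)=43, T(5)=130, T(6)=354, T(7)=975, T(8)=2701, T(9)=7482, T(10)=20720, T(11)=57379, T(12)=158899; answer 158899
Step 2: S1 = 158899; w = 17; cross terms: (17*-6 - 26*-40)=938, (26*-21 - -12*-6)=-618, (-12*-40 - 17*-21)=837; twice the area = |1157| = 1157; area = 1157/2; boundary points = 1 + 1 + 1 = 3; strictly interior points = area - boundary/2 + 1 = 578; answer 578
Step 3: S2 = 578; c = 3626; 3626 = 2 * 7^2 * 37; sigma = (1 + 2) * (1 + 7 + 49) * (1 + 37) = 3 * 57 * 38 = 6498; answer 6498

6498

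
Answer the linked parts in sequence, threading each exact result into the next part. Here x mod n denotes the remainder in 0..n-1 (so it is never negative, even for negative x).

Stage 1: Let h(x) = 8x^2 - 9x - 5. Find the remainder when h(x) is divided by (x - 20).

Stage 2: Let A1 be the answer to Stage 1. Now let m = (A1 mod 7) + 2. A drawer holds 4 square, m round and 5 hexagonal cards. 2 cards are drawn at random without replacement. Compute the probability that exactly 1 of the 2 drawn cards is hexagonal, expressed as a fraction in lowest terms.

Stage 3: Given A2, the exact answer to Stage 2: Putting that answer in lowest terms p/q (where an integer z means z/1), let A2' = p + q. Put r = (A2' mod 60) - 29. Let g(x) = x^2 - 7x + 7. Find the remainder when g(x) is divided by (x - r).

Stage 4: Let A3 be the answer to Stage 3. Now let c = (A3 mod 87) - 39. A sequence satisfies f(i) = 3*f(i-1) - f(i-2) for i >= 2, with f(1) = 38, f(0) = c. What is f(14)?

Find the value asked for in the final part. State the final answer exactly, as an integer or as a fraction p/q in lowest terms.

16689752

Stage 1: remainder = value at the root: 8*(20)^2 - 9*(20)^1 - 5 = (3200) + (-180) + (-5) = 3015; answer 3015
Stage 2: A1 = 3015; m = 7; total draws C(16,2) = 120; favorable C(5,1)*C(11,1) = 55; P = 11/24; answer 11/24
Stage 3: A2 = 11/24; threaded value p + q = 35; r = 6; remainder = value at the root: 1*(6)^2 - 7*(6)^1 + 7 = (36) + (-42) + (7) = 1; answer 1
Stage 4: A3 = 1; c = -38; f(2) = 3*(38) - 1*(-38) = 152; iterating: f(2)=152, f(3)=418, f(4)=1102, f(5)=2888, f(6)=7562, f(7)=19798, f(8)=51832, f(9)=135698, f(10)=355262, f(11)=930088, f(12)=2435002, f(13)=6374918, f(14)=16689752; answer 16689752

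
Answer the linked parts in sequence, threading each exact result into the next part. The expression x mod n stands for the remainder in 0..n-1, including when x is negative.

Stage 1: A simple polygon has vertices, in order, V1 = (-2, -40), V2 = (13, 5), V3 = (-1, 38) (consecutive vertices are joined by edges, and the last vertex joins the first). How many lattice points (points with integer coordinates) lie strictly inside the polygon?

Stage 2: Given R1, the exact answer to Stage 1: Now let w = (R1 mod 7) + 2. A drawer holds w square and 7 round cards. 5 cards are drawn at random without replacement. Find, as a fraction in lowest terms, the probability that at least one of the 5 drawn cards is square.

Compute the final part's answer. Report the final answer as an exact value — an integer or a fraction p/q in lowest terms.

21/22

Stage 1: cross terms: (-2*5 - 13*-40)=510, (13*38 - -1*5)=499, (-1*-40 - -2*38)=116; twice the area = |1125| = 1125; area = 1125/2; boundary points = 15 + 1 + 1 = 17; strictly interior points = area - boundary/2 + 1 = 555; answer 555
Stage 2: R1 = 555; w = 4; total draws C(11,5) = 462; complement C(7,5) = 21; favorable 462 - 21 = 441; P = 21/22; answer 21/22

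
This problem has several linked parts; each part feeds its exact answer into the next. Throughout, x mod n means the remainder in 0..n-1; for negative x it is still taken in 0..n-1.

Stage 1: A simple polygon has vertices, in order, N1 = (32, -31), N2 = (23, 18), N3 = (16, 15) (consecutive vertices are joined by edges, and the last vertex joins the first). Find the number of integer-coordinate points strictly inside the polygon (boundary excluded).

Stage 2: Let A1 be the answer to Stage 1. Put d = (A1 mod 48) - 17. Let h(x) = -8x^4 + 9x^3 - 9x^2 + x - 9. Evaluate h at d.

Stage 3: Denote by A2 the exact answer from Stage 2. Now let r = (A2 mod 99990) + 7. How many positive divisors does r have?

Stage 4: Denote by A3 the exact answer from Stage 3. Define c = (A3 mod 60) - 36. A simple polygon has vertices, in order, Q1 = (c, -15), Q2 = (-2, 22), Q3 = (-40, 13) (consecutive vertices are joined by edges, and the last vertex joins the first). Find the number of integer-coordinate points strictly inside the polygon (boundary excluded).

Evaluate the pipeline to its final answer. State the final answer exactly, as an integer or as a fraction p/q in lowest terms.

Stage 1: cross terms: (32*18 - 23*-31)=1289, (23*15 - 16*18)=57, (16*-31 - 32*15)=-976; twice the area = |370| = 370; area = 185; boundary points = 1 + 1 + 2 = 4; strictly interior points = area - boundary/2 + 1 = 184; answer 184
Stage 2: A1 = 184; d = 23; -8*(23)^4 + 9*(23)^3 - 9*(23)^2 + 1*(23)^1 - 9 = (-2238728) + (109503) + (-4761) + (23) + (-9) = -2133972; answer -2133972
Stage 3: A2 = -2133972; r = 65815; 65815 = 5 * 13163; number of divisors = (1+1) * (1+1) = 4; answer 4
Stage 4: A3 = 4; c = -32; cross terms: (-32*22 - -2*-15)=-734, (-2*13 - -40*22)=854, (-40*-15 - -32*13)=1016; twice the area = |1136| = 1136; area = 568; boundary points = 1 + 1 + 4 = 6; strictly interior points = area - boundary/2 + 1 = 566; answer 566

566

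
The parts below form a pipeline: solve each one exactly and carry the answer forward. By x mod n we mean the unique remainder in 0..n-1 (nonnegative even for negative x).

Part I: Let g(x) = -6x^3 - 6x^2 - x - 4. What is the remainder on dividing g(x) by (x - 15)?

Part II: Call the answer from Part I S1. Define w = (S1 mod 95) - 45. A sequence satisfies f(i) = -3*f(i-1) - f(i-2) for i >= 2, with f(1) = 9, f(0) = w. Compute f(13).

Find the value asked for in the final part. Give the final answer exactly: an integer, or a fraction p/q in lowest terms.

Part I: remainder = value at the root: -6*(15)^3 - 6*(15)^2 - 1*(15)^1 - 4 = (-20250) + (-1350) + (-15) + (-4) = -21619; answer -21619
Part II: S1 = -21619; w = -4; f(2) = -3*(9) - 1*(-4) = -23; iterating: f(2)=-23, f(3)=60, f(4)=-157, f(5)=411, f(6)=-1076, f(7)=2817, f(8)=-7375, f(9)=19308, f(10)=-50549, f(11)=132339, f(12)=-346468, f(13)=907065; answer 907065

907065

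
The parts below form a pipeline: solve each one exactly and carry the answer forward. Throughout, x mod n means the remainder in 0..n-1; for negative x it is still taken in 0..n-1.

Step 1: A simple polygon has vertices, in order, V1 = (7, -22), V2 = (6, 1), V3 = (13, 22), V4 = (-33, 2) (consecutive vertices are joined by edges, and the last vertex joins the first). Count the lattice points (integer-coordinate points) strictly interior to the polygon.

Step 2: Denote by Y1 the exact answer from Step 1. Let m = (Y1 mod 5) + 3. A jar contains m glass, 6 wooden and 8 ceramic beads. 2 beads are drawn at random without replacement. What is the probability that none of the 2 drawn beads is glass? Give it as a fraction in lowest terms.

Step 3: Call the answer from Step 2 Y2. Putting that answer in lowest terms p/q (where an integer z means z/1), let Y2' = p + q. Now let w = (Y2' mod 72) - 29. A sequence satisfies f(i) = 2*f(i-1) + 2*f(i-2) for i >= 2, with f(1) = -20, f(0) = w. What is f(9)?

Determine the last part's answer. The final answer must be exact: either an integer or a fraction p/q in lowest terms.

15552

Step 1: cross terms: (7*1 - 6*-22)=139, (6*22 - 13*1)=119, (13*2 - -33*22)=752, (-33*-22 - 7*2)=712; twice the area = |1722| = 1722; area = 861; boundary points = 1 + 7 + 2 + 8 = 18; strictly interior points = area - boundary/2 + 1 = 853; answer 853
Step 2: Y1 = 853; m = 6; total draws C(20,2) = 190; favorable C(14,2) = 91; P = 91/190; answer 91/190
Step 3: Y2 = 91/190; threaded value p + q = 281; w = 36; f(2) = 2*(-20) + 2*(36) = 32; iterating: f(2)=32, f(3)=24, f(4)=112, f(5)=272, f(6)=768, f(7)=2080, f(8)=5696, f(9)=15552; answer 15552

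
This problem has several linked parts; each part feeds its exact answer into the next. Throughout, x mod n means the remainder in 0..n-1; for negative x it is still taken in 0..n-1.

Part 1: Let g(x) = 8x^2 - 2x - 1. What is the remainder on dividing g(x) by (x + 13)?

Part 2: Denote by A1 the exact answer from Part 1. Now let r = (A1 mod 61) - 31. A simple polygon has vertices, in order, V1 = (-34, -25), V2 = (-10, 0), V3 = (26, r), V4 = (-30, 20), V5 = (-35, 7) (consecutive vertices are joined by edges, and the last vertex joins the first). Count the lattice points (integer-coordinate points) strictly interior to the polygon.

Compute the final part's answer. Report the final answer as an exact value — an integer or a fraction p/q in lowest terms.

970

Part 1: remainder = value at the root: 8*(-13)^2 - 2*(-13)^1 - 1 = (1352) + (26) + (-1) = 1377; answer 1377
Part 2: A1 = 1377; r = 4; cross terms: (-34*0 - -10*-25)=-250, (-10*4 - 26*0)=-40, (26*20 - -30*4)=640, (-30*7 - -35*20)=490, (-35*-25 - -34*7)=1113; twice the area = |1953| = 1953; area = 1953/2; boundary points = 1 + 4 + 8 + 1 + 1 = 15; strictly interior points = area - boundary/2 + 1 = 970; answer 970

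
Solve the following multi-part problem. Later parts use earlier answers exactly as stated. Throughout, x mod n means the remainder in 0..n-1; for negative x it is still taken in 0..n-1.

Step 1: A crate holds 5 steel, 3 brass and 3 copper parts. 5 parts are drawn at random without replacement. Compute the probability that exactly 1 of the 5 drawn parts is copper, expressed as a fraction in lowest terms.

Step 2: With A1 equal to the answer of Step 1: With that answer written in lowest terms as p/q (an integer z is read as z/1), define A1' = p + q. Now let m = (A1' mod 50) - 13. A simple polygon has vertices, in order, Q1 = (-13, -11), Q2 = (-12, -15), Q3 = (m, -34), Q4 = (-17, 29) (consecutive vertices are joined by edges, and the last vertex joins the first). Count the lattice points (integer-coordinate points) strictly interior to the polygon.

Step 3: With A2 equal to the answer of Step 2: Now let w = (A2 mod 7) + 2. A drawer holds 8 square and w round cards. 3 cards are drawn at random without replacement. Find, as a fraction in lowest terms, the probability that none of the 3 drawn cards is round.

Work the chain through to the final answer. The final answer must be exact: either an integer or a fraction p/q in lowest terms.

Step 1: total draws C(11,5) = 462; favorable C(3,1)*C(8,4) = 210; P = 5/11; answer 5/11
Step 2: A1 = 5/11; threaded value p + q = 16; m = 3; cross terms: (-13*-15 - -12*-11)=63, (-12*-34 - 3*-15)=453, (3*29 - -17*-34)=-491, (-17*-11 - -13*29)=564; twice the area = |589| = 589; area = 589/2; boundary points = 1 + 1 + 1 + 4 = 7; strictly interior points = area - boundary/2 + 1 = 292; answer 292
Step 3: A2 = 292; w = 7; total draws C(15,3) = 455; favorable C(8,3) = 56; P = 8/65; answer 8/65

8/65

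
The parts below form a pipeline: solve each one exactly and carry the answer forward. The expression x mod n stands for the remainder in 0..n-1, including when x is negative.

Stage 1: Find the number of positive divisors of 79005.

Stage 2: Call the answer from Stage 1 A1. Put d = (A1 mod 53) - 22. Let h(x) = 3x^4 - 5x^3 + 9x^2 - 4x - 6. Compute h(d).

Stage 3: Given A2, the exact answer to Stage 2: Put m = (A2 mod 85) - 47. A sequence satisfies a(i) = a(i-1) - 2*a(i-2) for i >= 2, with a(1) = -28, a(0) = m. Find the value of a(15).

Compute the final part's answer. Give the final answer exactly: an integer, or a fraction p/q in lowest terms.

Stage 1: 79005 = 3 * 5 * 23 * 229; number of divisors = (1+1) * (1+1) * (1+1) * (1+1) = 16; answer 16
Stage 2: A1 = 16; d = -6; 3*(-6)^4 - 5*(-6)^3 + 9*(-6)^2 - 4*(-6)^1 - 6 = (3888) + (1080) + (324) + (24) + (-6) = 5310; answer 5310
Stage 3: A2 = 5310; m = -7; a(2) = 1*(-28) - 2*(-7) = -14; iterating: a(2)=-14, a(3)=42, a(4)=70, a(5)=-14, a(6)=-154, a(7)=-126, a(8)=182, a(9)=434, a(10)=70, a(11)=-798, a(12)=-938, a(13)=658, a(14)=2534, a(15)=1218; answer 1218

1218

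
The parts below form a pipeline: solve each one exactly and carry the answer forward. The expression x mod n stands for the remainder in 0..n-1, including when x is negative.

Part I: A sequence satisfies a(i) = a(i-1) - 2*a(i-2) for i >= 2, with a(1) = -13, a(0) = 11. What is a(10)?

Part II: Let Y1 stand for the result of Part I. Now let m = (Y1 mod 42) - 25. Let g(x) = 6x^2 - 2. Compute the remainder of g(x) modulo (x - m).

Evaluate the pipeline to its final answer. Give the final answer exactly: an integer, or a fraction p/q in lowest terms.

862

Part I: a(2) = 1*(-13) - 2*(11) = -35; iterating: a(2)=-35, a(3)=-9, a(4)=61, a(5)=79, a(6)=-43, a(7)=-201, a(8)=-115, a(9)=287, a(10)=517; answer 517
Part II: Y1 = 517; m = -12; remainder = value at the root: 6*(-12)^2 - 2 = (864) + (-2) = 862; answer 862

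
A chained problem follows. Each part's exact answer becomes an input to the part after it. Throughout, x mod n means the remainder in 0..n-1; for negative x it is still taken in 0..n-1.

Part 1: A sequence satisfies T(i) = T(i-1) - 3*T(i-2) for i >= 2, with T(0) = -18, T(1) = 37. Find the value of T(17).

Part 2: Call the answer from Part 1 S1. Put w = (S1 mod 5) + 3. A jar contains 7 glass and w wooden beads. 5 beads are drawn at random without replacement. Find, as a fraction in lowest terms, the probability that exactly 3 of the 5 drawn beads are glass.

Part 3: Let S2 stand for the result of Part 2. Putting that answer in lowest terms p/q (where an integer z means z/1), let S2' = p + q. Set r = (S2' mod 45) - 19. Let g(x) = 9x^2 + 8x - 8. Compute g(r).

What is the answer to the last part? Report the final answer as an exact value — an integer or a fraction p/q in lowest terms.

1384

Part 1: T(2) = 1*(37) - 3*(-18) = 91; iterating: T(2)=91, T(3)=-20, T(4)=-293, T(5)=-233, T(6)=646, T(7)=1345, T(8)=-593, T(9)=-4628, T(10)=-2849, T(11)=11035, T(12)=19582, T(13)=-13523, T(14)=-72269, T(15)=-31700, T(16)=185107, T(17)=280207; answer 280207
Part 2: S1 = 280207; w = 5; total draws C(12,5) = 792; favorable C(7,3)*C(5,2) = 350; P = 175/396; answer 175/396
Part 3: S2 = 175/396; threaded value p + q = 571; r = 12; 9*(12)^2 + 8*(12)^1 - 8 = (1296) + (96) + (-8) = 1384; answer 1384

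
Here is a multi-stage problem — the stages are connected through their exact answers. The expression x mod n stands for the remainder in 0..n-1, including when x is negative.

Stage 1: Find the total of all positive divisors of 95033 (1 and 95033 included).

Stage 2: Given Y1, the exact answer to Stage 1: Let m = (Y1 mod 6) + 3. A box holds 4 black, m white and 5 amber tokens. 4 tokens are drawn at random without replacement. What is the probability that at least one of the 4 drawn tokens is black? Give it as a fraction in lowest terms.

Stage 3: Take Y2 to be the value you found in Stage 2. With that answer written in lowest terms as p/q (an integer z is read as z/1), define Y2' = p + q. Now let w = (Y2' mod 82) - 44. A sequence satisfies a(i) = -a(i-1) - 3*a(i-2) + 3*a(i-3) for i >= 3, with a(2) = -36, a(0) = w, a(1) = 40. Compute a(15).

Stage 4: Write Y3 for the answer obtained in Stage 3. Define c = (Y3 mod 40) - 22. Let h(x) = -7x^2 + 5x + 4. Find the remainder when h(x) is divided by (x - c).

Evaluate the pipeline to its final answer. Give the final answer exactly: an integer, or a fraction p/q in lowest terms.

-2354

Stage 1: 95033 = 29^2 * 113; sigma = (1 + 29 + 841) * (1 + 113) = 871 * 114 = 99294; answer 99294
Stage 2: Y1 = 99294; m = 3; total draws C(12,4) = 495; complement C(8,4) = 70; favorable 495 - 70 = 425; P = 85/99; answer 85/99
Stage 3: Y2 = 85/99; threaded value p + q = 184; w = -24; a(3) = -1*(-36) - 3*(40) + 3*(-24) = -156; iterating: a(3)=-156, a(4)=384, a(5)=-24, a(6)=-1596, a(7)=2820, a(8)=1896, a(9)=-15144, a(10)=17916, a(11)=33204, a(12)=-132384, a(13)=86520, a(14)=410244, a(15)=-1066956; answer -1066956
Stage 4: Y3 = -1066956; c = -18; remainder = value at the root: -7*(-18)^2 + 5*(-18)^1 + 4 = (-2268) + (-90) + (4) = -2354; answer -2354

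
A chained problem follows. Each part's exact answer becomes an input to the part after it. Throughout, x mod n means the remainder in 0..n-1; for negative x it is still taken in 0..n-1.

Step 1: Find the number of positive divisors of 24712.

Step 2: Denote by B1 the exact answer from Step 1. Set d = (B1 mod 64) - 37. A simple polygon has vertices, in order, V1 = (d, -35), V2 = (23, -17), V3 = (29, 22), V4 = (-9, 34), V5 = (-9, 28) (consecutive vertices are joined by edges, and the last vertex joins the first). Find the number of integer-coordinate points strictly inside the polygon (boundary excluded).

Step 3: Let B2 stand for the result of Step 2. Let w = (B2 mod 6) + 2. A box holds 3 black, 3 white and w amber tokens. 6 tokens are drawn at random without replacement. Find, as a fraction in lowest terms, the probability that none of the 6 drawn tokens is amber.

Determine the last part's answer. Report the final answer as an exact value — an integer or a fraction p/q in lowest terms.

Step 1: 24712 = 2^3 * 3089; number of divisors = (3+1) * (1+1) = 8; answer 8
Step 2: B1 = 8; d = -29; cross terms: (-29*-17 - 23*-35)=1298, (23*22 - 29*-17)=999, (29*34 - -9*22)=1184, (-9*28 - -9*34)=54, (-9*-35 - -29*28)=1127; twice the area = |4662| = 4662; area = 2331; boundary points = 2 + 3 + 2 + 6 + 1 = 14; strictly interior points = area - boundary/2 + 1 = 2325; answer 2325
Step 3: B2 = 2325; w = 5; total draws C(11,6) = 462; favorable C(6,6) = 1; P = 1/462; answer 1/462

1/462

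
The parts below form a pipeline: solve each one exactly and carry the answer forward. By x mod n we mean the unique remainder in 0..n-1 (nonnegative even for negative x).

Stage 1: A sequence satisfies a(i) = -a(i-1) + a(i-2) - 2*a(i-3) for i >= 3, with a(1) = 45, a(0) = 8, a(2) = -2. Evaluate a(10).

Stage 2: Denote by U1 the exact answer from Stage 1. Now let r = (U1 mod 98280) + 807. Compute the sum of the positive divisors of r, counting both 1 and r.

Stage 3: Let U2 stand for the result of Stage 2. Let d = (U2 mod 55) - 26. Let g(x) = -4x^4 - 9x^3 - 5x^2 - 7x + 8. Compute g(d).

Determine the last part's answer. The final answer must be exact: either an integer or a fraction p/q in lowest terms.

-1231665

Stage 1: a(3) = -1*(-2) + 1*(45) - 2*(8) = 31; iterating: a(3)=31, a(4)=-123, a(5)=158, a(6)=-343, a(7)=747, a(8)=-1406, a(9)=2839, a(10)=-5739; answer -5739
Stage 2: U1 = -5739; r = 93348; 93348 = 2^2 * 3^2 * 2593; sigma = (1 + 2 + 4) * (1 + 3 + 9) * (1 + 2593) = 7 * 13 * 2594 = 236054; answer 236054
Stage 3: U2 = 236054; d = 23; -4*(23)^4 - 9*(23)^3 - 5*(23)^2 - 7*(23)^1 + 8 = (-1119364) + (-109503) + (-2645) + (-161) + (8) = -1231665; answer -1231665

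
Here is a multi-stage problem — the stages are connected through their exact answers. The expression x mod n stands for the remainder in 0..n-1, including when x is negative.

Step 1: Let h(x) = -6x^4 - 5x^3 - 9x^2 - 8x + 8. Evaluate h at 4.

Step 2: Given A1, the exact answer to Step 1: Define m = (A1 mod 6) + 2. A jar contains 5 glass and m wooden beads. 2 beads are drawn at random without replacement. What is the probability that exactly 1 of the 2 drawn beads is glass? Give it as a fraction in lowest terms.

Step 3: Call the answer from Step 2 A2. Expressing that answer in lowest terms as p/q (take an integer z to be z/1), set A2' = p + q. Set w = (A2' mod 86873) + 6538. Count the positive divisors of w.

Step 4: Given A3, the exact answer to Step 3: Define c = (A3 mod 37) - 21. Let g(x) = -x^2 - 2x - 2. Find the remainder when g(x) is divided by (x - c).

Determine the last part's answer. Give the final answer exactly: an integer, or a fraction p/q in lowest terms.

-17

Step 1: -6*(4)^4 - 5*(4)^3 - 9*(4)^2 - 8*(4)^1 + 8 = (-1536) + (-320) + (-144) + (-32) + (8) = -2024; answer -2024
Step 2: A1 = -2024; m = 6; total draws C(11,2) = 55; favorable C(5,1)*C(6,1) = 30; P = 6/11; answer 6/11
Step 3: A2 = 6/11; threaded value p + q = 17; w = 6555; 6555 = 3 * 5 * 19 * 23; number of divisors = (1+1) * (1+1) * (1+1) * (1+1) = 16; answer 16
Step 4: A3 = 16; c = -5; remainder = value at the root: -1*(-5)^2 - 2*(-5)^1 - 2 = (-25) + (10) + (-2) = -17; answer -17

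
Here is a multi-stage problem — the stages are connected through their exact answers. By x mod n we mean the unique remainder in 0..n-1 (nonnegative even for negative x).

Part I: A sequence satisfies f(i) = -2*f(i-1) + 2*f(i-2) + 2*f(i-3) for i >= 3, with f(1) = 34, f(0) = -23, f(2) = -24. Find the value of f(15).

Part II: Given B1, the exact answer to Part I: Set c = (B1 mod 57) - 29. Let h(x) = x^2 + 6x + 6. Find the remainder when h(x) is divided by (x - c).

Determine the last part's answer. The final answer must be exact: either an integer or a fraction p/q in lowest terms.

1

Part I: f(3) = -2*(-24) + 2*(34) + 2*(-23) = 70; iterating: f(3)=70, f(4)=-120, f(5)=332, f(6)=-764, f(7)=1952, f(8)=-4768, f(9)=11912, f(10)=-29456, f(11)=73200, f(12)=-181488, f(13)=450464, f(14)=-1117504, f(15)=2772960; answer 2772960
Part II: B1 = 2772960; c = -5; remainder = value at the root: 1*(-5)^2 + 6*(-5)^1 + 6 = (25) + (-30) + (6) = 1; answer 1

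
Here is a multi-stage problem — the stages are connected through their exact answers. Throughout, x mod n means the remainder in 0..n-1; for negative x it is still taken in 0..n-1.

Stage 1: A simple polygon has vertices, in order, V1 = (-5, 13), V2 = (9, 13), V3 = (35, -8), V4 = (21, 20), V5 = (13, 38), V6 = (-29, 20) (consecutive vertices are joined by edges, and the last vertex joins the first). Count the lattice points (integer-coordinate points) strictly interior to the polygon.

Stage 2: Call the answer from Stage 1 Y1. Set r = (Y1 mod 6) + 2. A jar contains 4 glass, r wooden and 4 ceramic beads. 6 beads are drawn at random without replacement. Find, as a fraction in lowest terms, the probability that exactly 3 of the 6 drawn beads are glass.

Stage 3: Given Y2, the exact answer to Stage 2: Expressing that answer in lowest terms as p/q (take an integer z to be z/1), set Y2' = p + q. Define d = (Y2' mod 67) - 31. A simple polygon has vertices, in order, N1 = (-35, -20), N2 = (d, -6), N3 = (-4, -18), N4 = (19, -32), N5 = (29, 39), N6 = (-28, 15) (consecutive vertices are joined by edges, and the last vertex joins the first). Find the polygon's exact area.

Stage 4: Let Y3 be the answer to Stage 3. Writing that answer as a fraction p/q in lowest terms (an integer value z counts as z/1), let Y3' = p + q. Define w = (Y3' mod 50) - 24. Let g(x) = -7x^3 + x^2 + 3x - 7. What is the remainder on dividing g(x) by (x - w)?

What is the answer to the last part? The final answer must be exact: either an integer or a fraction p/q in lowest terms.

85622

Stage 1: cross terms: (-5*13 - 9*13)=-182, (9*-8 - 35*13)=-527, (35*20 - 21*-8)=868, (21*38 - 13*20)=538, (13*20 - -29*38)=1362, (-29*13 - -5*20)=-277; twice the area = |1782| = 1782; area = 891; boundary points = 14 + 1 + 14 + 2 + 6 + 1 = 38; strictly interior points = area - boundary/2 + 1 = 873; answer 873
Stage 2: Y1 = 873; r = 5; total draws C(13,6) = 1716; favorable C(4,3)*C(9,3) = 336; P = 28/143; answer 28/143
Stage 3: Y2 = 28/143; threaded value p + q = 171; d = 6; cross terms: (-35*-6 - 6*-20)=330, (6*-18 - -4*-6)=-132, (-4*-32 - 19*-18)=470, (19*39 - 29*-32)=1669, (29*15 - -28*39)=1527, (-28*-20 - -35*15)=1085; twice the area = |4949| = 4949; area = 4949/2; answer 4949/2
Stage 4: Y3 = 4949/2; threaded value p + q = 4951; w = -23; remainder = value at the root: -7*(-23)^3 + 1*(-23)^2 + 3*(-23)^1 - 7 = (85169) + (529) + (-69) + (-7) = 85622; answer 85622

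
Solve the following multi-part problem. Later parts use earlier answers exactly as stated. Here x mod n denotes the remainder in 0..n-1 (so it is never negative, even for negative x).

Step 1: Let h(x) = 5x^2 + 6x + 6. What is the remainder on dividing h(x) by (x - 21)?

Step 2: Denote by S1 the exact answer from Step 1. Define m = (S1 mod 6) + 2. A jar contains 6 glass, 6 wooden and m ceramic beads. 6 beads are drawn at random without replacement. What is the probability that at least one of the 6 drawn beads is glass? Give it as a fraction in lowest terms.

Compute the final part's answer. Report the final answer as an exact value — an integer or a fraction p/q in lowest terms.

Step 1: remainder = value at the root: 5*(21)^2 + 6*(21)^1 + 6 = (2205) + (126) + (6) = 2337; answer 2337
Step 2: S1 = 2337; m = 5; total draws C(17,6) = 12376; complement C(11,6) = 462; favorable 12376 - 462 = 11914; P = 851/884; answer 851/884

851/884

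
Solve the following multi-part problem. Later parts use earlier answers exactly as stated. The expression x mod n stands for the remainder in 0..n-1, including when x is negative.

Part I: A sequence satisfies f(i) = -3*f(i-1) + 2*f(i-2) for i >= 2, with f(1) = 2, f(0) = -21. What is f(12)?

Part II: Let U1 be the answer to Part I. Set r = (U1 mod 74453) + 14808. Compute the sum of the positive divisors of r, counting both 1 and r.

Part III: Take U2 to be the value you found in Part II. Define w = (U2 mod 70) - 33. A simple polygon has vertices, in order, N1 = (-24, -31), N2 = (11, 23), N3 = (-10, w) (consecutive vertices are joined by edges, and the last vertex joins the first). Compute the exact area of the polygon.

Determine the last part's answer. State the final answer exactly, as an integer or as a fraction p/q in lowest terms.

462

Part I: f(2) = -3*(2) + 2*(-21) = -48; iterating: f(2)=-48, f(3)=148, f(4)=-540, f(5)=1916, f(6)=-6828, f(7)=24316, f(8)=-86604, f(9)=308444, f(10)=-1098540, f(11)=3912508, f(12)=-13934604; answer -13934604
Part II: U1 = -13934604; r = 77368; 77368 = 2^3 * 19 * 509; sigma = (1 + 2 + 4 + 8) * (1 + 19) * (1 + 509) = 15 * 20 * 510 = 153000; answer 153000
Part III: U2 = 153000; w = 17; cross terms: (-24*23 - 11*-31)=-211, (11*17 - -10*23)=417, (-10*-31 - -24*17)=718; twice the area = |924| = 924; area = 462; answer 462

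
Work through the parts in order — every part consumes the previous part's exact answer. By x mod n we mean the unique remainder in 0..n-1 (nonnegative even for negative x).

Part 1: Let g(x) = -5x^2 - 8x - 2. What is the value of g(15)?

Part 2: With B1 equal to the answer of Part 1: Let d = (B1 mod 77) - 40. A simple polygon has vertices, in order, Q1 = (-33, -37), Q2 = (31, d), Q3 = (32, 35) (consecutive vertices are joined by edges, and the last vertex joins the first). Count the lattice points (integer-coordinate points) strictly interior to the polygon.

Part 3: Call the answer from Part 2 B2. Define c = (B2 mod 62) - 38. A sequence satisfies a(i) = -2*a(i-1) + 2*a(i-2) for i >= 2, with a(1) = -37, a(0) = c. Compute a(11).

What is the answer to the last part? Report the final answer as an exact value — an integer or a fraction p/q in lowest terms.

Part 1: -5*(15)^2 - 8*(15)^1 - 2 = (-1125) + (-120) + (-2) = -1247; answer -1247
Part 2: B1 = -1247; d = 22; cross terms: (-33*22 - 31*-37)=421, (31*35 - 32*22)=381, (32*-37 - -33*35)=-29; twice the area = |773| = 773; area = 773/2; boundary points = 1 + 1 + 1 = 3; strictly interior points = area - boundary/2 + 1 = 386; answer 386
Part 3: B2 = 386; c = -24; a(2) = -2*(-37) + 2*(-24) = 26; iterating: a(2)=26, a(3)=-126, a(4)=304, a(5)=-860, a(6)=2328, a(7)=-6376, a(8)=17408, a(9)=-47568, a(10)=129952, a(11)=-355040; answer -355040

-355040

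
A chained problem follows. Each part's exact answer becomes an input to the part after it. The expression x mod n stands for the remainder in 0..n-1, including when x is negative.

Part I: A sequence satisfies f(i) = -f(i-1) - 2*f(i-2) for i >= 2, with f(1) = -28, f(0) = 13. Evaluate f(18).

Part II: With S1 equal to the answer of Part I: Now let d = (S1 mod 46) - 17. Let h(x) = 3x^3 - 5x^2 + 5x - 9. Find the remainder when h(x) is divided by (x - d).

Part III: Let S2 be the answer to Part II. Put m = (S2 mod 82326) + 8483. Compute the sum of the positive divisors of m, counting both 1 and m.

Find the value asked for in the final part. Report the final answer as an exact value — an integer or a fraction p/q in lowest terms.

Part I: f(2) = -1*(-28) - 2*(13) = 2; iterating: f(2)=2, f(3)=54, f(4)=-58, f(5)=-50, f(6)=166, f(7)=-66, f(8)=-266, f(9)=398, f(10)=134, f(11)=-930, f(12)=662, f(13)=1198, f(14)=-2522, f(15)=126, f(16)=4918, f(17)=-5170, f(18)=-4666; answer -4666
Part II: S1 = -4666; d = 9; remainder = value at the root: 3*(9)^3 - 5*(9)^2 + 5*(9)^1 - 9 = (2187) + (-405) + (45) + (-9) = 1818; answer 1818
Part III: S2 = 1818; m = 10301; 10301 is prime, so its only divisors are 1 and 10301; sigma = 1 + 10301 = 10302; answer 10302

10302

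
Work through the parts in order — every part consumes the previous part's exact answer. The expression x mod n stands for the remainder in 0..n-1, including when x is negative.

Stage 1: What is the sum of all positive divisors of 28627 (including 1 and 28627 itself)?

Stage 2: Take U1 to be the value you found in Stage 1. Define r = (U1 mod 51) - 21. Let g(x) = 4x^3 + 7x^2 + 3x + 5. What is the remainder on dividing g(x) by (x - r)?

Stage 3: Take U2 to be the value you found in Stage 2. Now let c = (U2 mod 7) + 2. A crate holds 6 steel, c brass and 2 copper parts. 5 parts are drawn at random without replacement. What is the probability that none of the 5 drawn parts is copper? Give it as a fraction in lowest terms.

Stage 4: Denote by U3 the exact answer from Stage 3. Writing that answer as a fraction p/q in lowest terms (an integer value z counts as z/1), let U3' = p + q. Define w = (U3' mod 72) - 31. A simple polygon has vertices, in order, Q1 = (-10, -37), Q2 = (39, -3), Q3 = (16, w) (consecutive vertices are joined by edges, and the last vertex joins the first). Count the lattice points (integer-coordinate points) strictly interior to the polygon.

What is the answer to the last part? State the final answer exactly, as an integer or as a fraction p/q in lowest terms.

Stage 1: 28627 is prime, so its only divisors are 1 and 28627; sigma = 1 + 28627 = 28628; answer 28628
Stage 2: U1 = 28628; r = -4; remainder = value at the root: 4*(-4)^3 + 7*(-4)^2 + 3*(-4)^1 + 5 = (-256) + (112) + (-12) + (5) = -151; answer -151
Stage 3: U2 = -151; c = 5; total draws C(13,5) = 1287; favorable C(11,5) = 462; P = 14/39; answer 14/39
Stage 4: U3 = 14/39; threaded value p + q = 53; w = 22; cross terms: (-10*-3 - 39*-37)=1473, (39*22 - 16*-3)=906, (16*-37 - -10*22)=-372; twice the area = |2007| = 2007; area = 2007/2; boundary points = 1 + 1 + 1 = 3; strictly interior points = area - boundary/2 + 1 = 1003; answer 1003

1003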